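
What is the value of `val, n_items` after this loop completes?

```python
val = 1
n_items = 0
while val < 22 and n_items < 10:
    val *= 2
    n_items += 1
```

Double until >= 22 or 10 iterations
`val, n_items` takes the values: (1, 0) → (2, 0) → (2, 1) → (4, 1) → (4, 2) → (8, 2) → (8, 3) → (16, 3) → (16, 4) → (32, 4) → (32, 5)

Answer: 32, 5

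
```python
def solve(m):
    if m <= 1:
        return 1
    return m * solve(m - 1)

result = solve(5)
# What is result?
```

solve(5) = 5 * 4 * 3 * 2 * 1 = 120

Answer: 120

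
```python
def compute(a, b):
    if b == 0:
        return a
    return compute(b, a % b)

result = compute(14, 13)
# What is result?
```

compute(14, 13) -> compute(13, 1) -> compute(1, 0) -> 1

Answer: 1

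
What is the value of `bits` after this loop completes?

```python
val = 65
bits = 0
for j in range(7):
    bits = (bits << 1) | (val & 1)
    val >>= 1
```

Reverse lowest 7 bits of 65
`bits` takes the values: 0 → 1 → 2 → 4 → 8 → 16 → 32 → 65

Answer: 65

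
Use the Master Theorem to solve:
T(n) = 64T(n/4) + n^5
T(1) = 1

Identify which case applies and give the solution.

a=64, b=4, f(n)=n^5. log_4(64) = 3. Since c=5 > 3 and the regularity condition holds (64(n/4)^5 = (64/4^5)n^5 with 64/4^5 < 1), Case 3 applies: T(n) = Θ(f(n)) = O(n^5).

Answer: O(n^5) - Case 3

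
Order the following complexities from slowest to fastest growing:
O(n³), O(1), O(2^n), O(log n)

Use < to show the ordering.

Ordered by growth rate: O(1) < O(log n) < O(n³) < O(2^n)

Answer: O(1) < O(log n) < O(n³) < O(2^n)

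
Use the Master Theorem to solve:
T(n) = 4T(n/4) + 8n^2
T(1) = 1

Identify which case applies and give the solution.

a=4, b=4, f(n)=8n^2. log_4(4) = 1. Since c=2 > 1 and the regularity condition holds (4(n/4)^2 = (4/4^2)n^2 with 4/4^2 < 1), Case 3 applies: T(n) = Θ(f(n)) = O(n^2).

Answer: O(n^2) - Case 3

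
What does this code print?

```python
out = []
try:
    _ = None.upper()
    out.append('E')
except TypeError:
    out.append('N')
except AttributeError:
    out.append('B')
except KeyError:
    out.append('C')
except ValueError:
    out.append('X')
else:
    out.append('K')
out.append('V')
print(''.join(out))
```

Execution trace: 'B' (except AttributeError) → 'V' (after the try/except). Output: BV

Answer: BV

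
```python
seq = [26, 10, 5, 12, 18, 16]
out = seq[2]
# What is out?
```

Trace:
`seq = [26, 10, 5, 12, 18, 16]` → seq = [26, 10, 5, 12, 18, 16]
`out = seq[2]` → out = 5
So out = 5

Answer: 5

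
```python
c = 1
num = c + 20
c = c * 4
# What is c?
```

Trace:
`c = 1` → c = 1
`num = c + 20` → num = 21
`c = c * 4` → c = 4
So c = 4

Answer: 4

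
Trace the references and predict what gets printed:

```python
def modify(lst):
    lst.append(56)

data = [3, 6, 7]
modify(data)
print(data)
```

Key concept: function modifies passed list.
Step by step:
`data = [3, 6, 7]` → data = [3, 6, 7]
`modify(data)` → data = [3, 6, 7, 56]
`print(data)` → prints [3, 6, 7, 56]

Answer: [3, 6, 7, 56]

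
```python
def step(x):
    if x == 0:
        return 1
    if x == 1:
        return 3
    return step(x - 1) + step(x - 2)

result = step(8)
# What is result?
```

Build up from base cases: step(0)=1, step(1)=3, step(2)=4, step(3)=7, step(4)=11, step(5)=18, step(6)=29, ..., step(8)=76

Answer: 76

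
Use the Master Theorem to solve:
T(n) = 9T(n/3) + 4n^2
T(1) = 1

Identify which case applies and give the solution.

a=9, b=3, f(n)=4n^2. log_3(9) = 2. Since c=2 = 2, Case 2 applies: T(n) = Θ(n^log_b(a) · log n) = O(n^2 log n).

Answer: O(n^2 log n) - Case 2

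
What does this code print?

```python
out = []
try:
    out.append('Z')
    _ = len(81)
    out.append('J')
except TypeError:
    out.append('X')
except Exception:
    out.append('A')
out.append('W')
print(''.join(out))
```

Execution trace: 'Z' (try body) → 'X' (except TypeError) → 'W' (after the try/except). Output: ZXW

Answer: ZXW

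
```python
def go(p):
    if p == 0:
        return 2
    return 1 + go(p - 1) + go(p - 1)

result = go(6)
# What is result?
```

go(p) = 1 + 2·go(p-1), go(0)=2. Closed form: (2+1)·2^6 - 1 = 191.

Answer: 191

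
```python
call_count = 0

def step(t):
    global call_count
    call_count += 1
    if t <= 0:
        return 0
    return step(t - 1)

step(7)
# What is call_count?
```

Linear recursion stepping by 1: 8 calls from t=7 down to ≤0.

Answer: 8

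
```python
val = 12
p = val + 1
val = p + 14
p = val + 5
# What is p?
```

Trace:
`val = 12` → val = 12
`p = val + 1` → p = 13
`val = p + 14` → val = 27
`p = val + 5` → p = 32
So p = 32

Answer: 32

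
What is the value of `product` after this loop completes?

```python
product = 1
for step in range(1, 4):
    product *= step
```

3! = 6
`product` takes the values: 1 → 2 → 6

Answer: 6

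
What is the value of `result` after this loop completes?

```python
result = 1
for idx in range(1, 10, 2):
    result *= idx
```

Product of 1, 3, 5, ... up to 9
`result` takes the values: 1 → 3 → 15 → 105 → 945

Answer: 945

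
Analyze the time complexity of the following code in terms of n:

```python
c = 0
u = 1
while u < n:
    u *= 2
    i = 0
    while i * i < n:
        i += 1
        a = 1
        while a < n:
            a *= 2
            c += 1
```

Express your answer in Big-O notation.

Each loop level contributes: log n × √n × log n. Multiplying the contributions gives O(√n log² n).

Answer: O(√n log² n)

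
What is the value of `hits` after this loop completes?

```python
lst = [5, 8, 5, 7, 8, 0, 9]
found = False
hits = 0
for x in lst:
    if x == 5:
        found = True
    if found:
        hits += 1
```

Count elements after first 5 in [5, 8, 5, 7, 8, 0, 9]
`hits` takes the values: 0 → 1 → 2 → 3 → 4 → 5 → 6 → 7

Answer: 7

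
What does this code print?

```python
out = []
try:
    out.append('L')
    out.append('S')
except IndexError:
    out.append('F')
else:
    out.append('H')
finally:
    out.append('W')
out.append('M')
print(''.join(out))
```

Execution trace: 'L' (try body) → 'S' (try body, no exception) → 'H' (else) → 'W' (finally) → 'M' (after the try/except). Output: LSHWM

Answer: LSHWM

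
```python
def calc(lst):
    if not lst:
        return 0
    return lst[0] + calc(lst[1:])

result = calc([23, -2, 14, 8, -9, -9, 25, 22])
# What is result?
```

23 + (-2) + 14 + 8 + (-9) + (-9) + 25 + 22 + 0 = 72

Answer: 72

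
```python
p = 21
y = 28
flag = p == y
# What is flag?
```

Trace:
`p = 21` → p = 21
`y = 28` → y = 28
`flag = p == y` → flag = False
So flag = False

Answer: False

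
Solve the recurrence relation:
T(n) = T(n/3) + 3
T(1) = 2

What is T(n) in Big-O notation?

Each step divides n by 3 and adds 3. After log_3(n) steps we reach T(1)=2. So T(n) = 3·log_3(n) + 2 = O(log n).

Answer: O(log n)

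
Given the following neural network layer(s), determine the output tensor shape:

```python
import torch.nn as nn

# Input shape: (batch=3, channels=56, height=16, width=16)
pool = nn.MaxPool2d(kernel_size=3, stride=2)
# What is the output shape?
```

Input: (3, 56, 16, 16) -> Output: (3, 56, 7, 7)

Answer: (3, 56, 7, 7)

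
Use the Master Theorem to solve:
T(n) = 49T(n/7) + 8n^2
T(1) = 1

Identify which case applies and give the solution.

a=49, b=7, f(n)=8n^2. log_7(49) = 2. Since c=2 = 2, Case 2 applies: T(n) = Θ(n^log_b(a) · log n) = O(n^2 log n).

Answer: O(n^2 log n) - Case 2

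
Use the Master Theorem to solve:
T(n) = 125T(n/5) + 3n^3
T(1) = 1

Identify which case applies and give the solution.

a=125, b=5, f(n)=3n^3. log_5(125) = 3. Since c=3 = 3, Case 2 applies: T(n) = Θ(n^log_b(a) · log n) = O(n^3 log n).

Answer: O(n^3 log n) - Case 2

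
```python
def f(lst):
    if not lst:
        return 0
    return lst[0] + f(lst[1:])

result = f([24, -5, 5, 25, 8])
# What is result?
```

24 + (-5) + 5 + 25 + 8 + 0 = 57

Answer: 57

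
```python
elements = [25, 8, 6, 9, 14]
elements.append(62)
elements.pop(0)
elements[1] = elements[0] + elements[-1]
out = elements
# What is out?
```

Trace:
`elements = [25, 8, 6, 9, 14]` → elements = [25, 8, 6, 9, 14]
`elements.append(62)` → elements = [25, 8, 6, 9, 14, 62]
`elements.pop(0)` → elements = [8, 6, 9, 14, 62]
`elements[1] = elements[0] + elements[-1]` → elements = [8, 70, 9, 14, 62]
`out = elements` → out = [8, 70, 9, 14, 62]
So out = [8, 70, 9, 14, 62]

Answer: [8, 70, 9, 14, 62]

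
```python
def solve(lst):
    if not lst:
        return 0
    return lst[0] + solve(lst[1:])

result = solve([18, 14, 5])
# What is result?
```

18 + 14 + 5 + 0 = 37

Answer: 37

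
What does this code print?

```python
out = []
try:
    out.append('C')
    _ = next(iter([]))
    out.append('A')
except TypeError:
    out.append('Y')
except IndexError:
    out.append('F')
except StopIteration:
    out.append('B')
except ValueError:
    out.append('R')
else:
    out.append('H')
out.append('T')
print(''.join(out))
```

Execution trace: 'C' (try body) → 'B' (except StopIteration) → 'T' (after the try/except). Output: CBT

Answer: CBT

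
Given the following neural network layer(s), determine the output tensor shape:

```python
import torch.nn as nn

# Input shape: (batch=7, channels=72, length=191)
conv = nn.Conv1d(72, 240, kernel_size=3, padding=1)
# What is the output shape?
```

Input: (7, 72, 191) -> Output: (7, 240, 191)

Answer: (7, 240, 191)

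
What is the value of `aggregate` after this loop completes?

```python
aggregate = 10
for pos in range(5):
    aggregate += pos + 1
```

Start at 10, add 1 to 5 = 25
`aggregate` takes the values: 10 → 11 → 13 → 16 → 20 → 25

Answer: 25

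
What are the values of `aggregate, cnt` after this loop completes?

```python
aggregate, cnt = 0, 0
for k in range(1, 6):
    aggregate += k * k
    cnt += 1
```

Sum of squares and count
`aggregate, cnt` takes the values: (0, 0) → (1, 0) → (1, 1) → (5, 1) → (5, 2) → (14, 2) → (14, 3) → (30, 3) → (30, 4) → (55, 4) → (55, 5)

Answer: 55, 5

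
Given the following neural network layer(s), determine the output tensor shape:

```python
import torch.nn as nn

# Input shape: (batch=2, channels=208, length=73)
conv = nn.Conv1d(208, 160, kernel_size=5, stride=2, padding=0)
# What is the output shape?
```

Input: (2, 208, 73) -> Output: (2, 160, 35)

Answer: (2, 160, 35)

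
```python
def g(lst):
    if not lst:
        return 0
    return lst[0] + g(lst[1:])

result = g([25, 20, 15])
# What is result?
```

25 + 20 + 15 + 0 = 60

Answer: 60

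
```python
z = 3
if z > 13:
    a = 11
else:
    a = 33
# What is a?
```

Trace:
`z = 3` → z = 3
`if z > 13: ...` → z > 13 is False, take else branch → a = 33
So a = 33

Answer: 33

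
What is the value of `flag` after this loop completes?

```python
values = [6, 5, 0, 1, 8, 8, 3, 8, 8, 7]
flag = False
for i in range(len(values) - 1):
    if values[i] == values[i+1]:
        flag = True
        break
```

Check consecutive duplicates in [6, 5, 0, 1, 8, 8, 3, 8, 8, 7]
`flag` takes the values: False → True

Answer: True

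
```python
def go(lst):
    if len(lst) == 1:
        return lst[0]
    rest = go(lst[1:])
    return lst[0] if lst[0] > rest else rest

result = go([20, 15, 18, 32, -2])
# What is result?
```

Recursive max over [20, 15, 18, 32, -2] = 32

Answer: 32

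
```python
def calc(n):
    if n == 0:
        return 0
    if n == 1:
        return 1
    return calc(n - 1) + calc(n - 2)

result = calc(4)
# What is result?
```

Build up from base cases: calc(0)=0, calc(1)=1, calc(2)=1, calc(3)=2, calc(4)=3

Answer: 3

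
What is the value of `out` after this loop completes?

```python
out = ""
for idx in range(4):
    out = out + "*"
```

Repeat '*' 4 times
`out` takes the values: "" → "*" → "**" → "***" → "****"

Answer: "****"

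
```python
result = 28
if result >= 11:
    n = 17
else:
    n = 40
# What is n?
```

Trace:
`result = 28` → result = 28
`if result >= 11: ...` → result >= 11 is True → n = 17
So n = 17

Answer: 17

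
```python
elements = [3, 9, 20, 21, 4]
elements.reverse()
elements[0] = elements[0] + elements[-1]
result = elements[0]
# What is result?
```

Trace:
`elements = [3, 9, 20, 21, 4]` → elements = [3, 9, 20, 21, 4]
`elements.reverse()` → elements = [4, 21, 20, 9, 3]
`elements[0] = elements[0] + elements[-1]` → elements = [7, 21, 20, 9, 3]
`result = elements[0]` → result = 7
So result = 7

Answer: 7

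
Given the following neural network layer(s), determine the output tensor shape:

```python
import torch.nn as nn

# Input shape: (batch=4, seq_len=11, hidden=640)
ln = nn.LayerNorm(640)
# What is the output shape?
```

Input: (4, 11, 640) -> Output: (4, 11, 640)

Answer: (4, 11, 640)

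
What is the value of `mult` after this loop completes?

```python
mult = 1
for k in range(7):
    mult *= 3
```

3^7 = 2187
`mult` takes the values: 1 → 3 → 9 → 27 → 81 → 243 → 729 → 2187

Answer: 2187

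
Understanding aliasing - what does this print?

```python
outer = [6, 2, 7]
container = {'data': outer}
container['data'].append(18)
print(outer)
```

Key concept: dict holds reference to list.
Step by step:
`outer = [6, 2, 7]` → outer = [6, 2, 7]
`container = {'data': outer}` → container = {'data': [6, 2, 7]}
`container['data'].append(18)` → outer = [6, 2, 7, 18]; container = {'data': [6, 2, 7, 18]}
`print(outer)` → prints [6, 2, 7, 18]

Answer: [6, 2, 7, 18]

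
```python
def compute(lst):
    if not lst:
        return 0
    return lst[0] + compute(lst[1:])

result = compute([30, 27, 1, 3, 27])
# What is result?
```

30 + 27 + 1 + 3 + 27 + 0 = 88

Answer: 88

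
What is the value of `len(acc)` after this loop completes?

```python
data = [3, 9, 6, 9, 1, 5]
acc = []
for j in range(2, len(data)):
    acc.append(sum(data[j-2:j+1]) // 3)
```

Number of 3-element averages
`acc` takes the values: [] → [6] → [6, 8] → [6, 8, 5] → [6, 8, 5, 5]
So `len(acc)` = 4

Answer: 4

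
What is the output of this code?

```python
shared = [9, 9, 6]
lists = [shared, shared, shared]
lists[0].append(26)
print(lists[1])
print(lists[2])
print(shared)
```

Key concept: list of same reference.
Step by step:
`shared = [9, 9, 6]` → shared = [9, 9, 6]
`lists = [shared, shared, shared]` → lists = [[9, 9, 6], [9, 9, 6], [9, 9, 6]]
`lists[0].append(26)` → shared = [9, 9, 6, 26]; lists = [[9, 9, 6, 26], [9, 9, 6, 26], [9, 9, 6, 26]]
`print(lists[1])` → prints [9, 9, 6, 26]
`print(lists[2])` → prints [9, 9, 6, 26]
`print(shared)` → prints [9, 9, 6, 26]

Answer:
[9, 9, 6, 26]
[9, 9, 6, 26]
[9, 9, 6, 26]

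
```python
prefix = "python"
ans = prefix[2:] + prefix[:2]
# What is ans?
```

Trace:
`prefix = "python"` → prefix = 'python'
`ans = prefix[2:] + prefix[:2]` → ans = 'thonpy'
So ans = 'thonpy'

Answer: 'thonpy'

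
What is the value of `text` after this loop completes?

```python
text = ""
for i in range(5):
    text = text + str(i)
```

Concatenate digits 0 to 4
`text` takes the values: "" → "0" → "01" → "012" → "0123" → "01234"

Answer: "01234"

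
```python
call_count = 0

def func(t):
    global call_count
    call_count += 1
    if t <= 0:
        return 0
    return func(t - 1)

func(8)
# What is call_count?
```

Linear recursion stepping by 1: 9 calls from t=8 down to ≤0.

Answer: 9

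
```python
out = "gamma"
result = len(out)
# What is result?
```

Trace:
`out = "gamma"` → out = 'gamma'
`result = len(out)` → result = 5
So result = 5

Answer: 5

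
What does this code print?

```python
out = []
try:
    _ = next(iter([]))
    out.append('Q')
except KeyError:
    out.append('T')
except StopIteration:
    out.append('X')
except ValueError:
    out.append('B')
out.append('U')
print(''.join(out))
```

Execution trace: 'X' (except StopIteration) → 'U' (after the try/except). Output: XU

Answer: XU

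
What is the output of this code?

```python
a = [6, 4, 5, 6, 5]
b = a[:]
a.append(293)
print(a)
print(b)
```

Key concept: slice [:] creates copy.
Step by step:
`a = [6, 4, 5, 6, 5]` → a = [6, 4, 5, 6, 5]
`b = a[:]` → b = [6, 4, 5, 6, 5]
`a.append(293)` → a = [6, 4, 5, 6, 5, 293]
`print(a)` → prints [6, 4, 5, 6, 5, 293]
`print(b)` → prints [6, 4, 5, 6, 5]

Answer:
[6, 4, 5, 6, 5, 293]
[6, 4, 5, 6, 5]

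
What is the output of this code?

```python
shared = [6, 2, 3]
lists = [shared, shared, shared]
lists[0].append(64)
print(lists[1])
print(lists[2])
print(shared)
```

Key concept: list of same reference.
Step by step:
`shared = [6, 2, 3]` → shared = [6, 2, 3]
`lists = [shared, shared, shared]` → lists = [[6, 2, 3], [6, 2, 3], [6, 2, 3]]
`lists[0].append(64)` → shared = [6, 2, 3, 64]; lists = [[6, 2, 3, 64], [6, 2, 3, 64], [6, 2, 3, 64]]
`print(lists[1])` → prints [6, 2, 3, 64]
`print(lists[2])` → prints [6, 2, 3, 64]
`print(shared)` → prints [6, 2, 3, 64]

Answer:
[6, 2, 3, 64]
[6, 2, 3, 64]
[6, 2, 3, 64]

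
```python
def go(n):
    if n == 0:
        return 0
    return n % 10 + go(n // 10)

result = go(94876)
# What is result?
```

Sum of digits of 94876: 6 + 7 + 8 + 4 + 9 = 34

Answer: 34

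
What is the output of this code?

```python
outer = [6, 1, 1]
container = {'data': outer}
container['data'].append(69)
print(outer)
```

Key concept: dict holds reference to list.
Step by step:
`outer = [6, 1, 1]` → outer = [6, 1, 1]
`container = {'data': outer}` → container = {'data': [6, 1, 1]}
`container['data'].append(69)` → outer = [6, 1, 1, 69]; container = {'data': [6, 1, 1, 69]}
`print(outer)` → prints [6, 1, 1, 69]

Answer: [6, 1, 1, 69]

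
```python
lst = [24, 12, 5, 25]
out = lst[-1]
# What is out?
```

Trace:
`lst = [24, 12, 5, 25]` → lst = [24, 12, 5, 25]
`out = lst[-1]` → out = 25
So out = 25

Answer: 25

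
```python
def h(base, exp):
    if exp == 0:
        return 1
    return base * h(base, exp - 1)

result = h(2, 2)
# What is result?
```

h(2, 2) = 2 * 2 = 4

Answer: 4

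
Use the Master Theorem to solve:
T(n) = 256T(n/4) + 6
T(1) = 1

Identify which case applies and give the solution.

a=256, b=4, f(n)=6. log_4(256) = 4. Since c=0 < 4, Case 1 applies: T(n) = Θ(n^log_b(a)) = O(n^4).

Answer: O(n^4) - Case 1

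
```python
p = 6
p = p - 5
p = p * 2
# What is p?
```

Trace:
`p = 6` → p = 6
`p = p - 5` → p = 1
`p = p * 2` → p = 2
So p = 2

Answer: 2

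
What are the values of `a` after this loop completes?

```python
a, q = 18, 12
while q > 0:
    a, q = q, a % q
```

GCD of 18 and 12
`a` takes the values: 18 → 12 → 6

Answer: 6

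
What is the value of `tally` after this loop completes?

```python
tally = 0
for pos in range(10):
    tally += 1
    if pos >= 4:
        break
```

Loop breaks when pos reaches 4, tally is 5
`tally` takes the values: 0 → 1 → 2 → 3 → 4 → 5

Answer: 5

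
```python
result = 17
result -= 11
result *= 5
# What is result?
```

Trace:
`result = 17` → result = 17
`result -= 11` → result = 6
`result *= 5` → result = 30
So result = 30

Answer: 30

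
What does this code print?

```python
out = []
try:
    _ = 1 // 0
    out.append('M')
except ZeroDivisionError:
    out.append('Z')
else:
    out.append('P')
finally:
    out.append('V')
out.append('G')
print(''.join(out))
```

Execution trace: 'Z' (except ZeroDivisionError) → 'V' (finally) → 'G' (after the try/except). Output: ZVG

Answer: ZVG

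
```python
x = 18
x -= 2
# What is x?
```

Trace:
`x = 18` → x = 18
`x -= 2` → x = 16
So x = 16

Answer: 16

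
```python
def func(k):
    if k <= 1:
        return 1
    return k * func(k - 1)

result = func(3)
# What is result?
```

func(3) = 3 * 2 * 1 = 6

Answer: 6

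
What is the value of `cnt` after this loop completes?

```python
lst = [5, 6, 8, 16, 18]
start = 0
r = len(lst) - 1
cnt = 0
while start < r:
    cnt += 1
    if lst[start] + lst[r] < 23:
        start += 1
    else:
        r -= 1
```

Steps to find pair summing to 23
`cnt` takes the values: 0 → 1 → 2 → 3 → 4

Answer: 4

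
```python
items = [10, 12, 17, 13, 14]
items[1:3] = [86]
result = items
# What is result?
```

Trace:
`items = [10, 12, 17, 13, 14]` → items = [10, 12, 17, 13, 14]
`items[1:3] = [86]` → items = [10, 86, 13, 14]
`result = items` → result = [10, 86, 13, 14]
So result = [10, 86, 13, 14]

Answer: [10, 86, 13, 14]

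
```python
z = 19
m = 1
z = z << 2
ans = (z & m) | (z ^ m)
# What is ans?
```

Trace:
`z = 19` → z = 19
`m = 1` → m = 1
`z = z << 2` → z = 76
`ans = (z & m) | (z ^ m)` → ans = 77
So ans = 77

Answer: 77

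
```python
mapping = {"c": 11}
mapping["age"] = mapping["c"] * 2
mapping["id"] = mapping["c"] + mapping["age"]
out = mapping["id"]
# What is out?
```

Trace:
`mapping = {"c": 11}` → mapping = {'c': 11}
`mapping["age"] = mapping["c"] * 2` → mapping = {'c': 11, 'age': 22}
`mapping["id"] = mapping["c"] + mapping["age"]` → mapping = {'c': 11, 'age': 22, 'id': 33}
`out = mapping["id"]` → out = 33
So out = 33

Answer: 33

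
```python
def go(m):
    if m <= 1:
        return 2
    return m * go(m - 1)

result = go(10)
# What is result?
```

go(10) = 10 * 9 * 8 * 7 * 6 * 5 * 4 * 3 * 2 * 2 = 7257600

Answer: 7257600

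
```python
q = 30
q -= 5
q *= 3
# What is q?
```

Trace:
`q = 30` → q = 30
`q -= 5` → q = 25
`q *= 3` → q = 75
So q = 75

Answer: 75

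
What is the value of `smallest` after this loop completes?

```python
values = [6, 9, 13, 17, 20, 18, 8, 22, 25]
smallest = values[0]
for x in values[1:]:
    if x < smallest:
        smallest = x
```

Minimum of [6, 9, 13, 17, 20, 18, 8, 22, 25]
`smallest` takes the values: 6

Answer: 6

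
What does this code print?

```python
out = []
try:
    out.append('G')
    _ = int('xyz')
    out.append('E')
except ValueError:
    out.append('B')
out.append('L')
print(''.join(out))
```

Execution trace: 'G' (try body) → 'B' (except ValueError) → 'L' (after the try/except). Output: GBL

Answer: GBL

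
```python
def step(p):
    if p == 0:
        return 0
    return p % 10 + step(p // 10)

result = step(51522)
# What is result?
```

Sum of digits of 51522: 2 + 2 + 5 + 1 + 5 = 15

Answer: 15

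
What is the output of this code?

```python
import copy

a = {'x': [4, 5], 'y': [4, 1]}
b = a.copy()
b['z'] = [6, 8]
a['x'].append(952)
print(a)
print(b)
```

Key concept: shallow copy of dict with mutable values.
Step by step:
`a = {'x': [4, 5], 'y': [4, 1]}` → a = {'x': [4, 5], 'y': [4, 1]}
`b = a.copy()` → b = {'x': [4, 5], 'y': [4, 1]}
`b['z'] = [6, 8]` → b = {'x': [4, 5], 'y': [4, 1], 'z': [6, 8]}
`a['x'].append(952)` → a = {'x': [4, 5, 952], 'y': [4, 1]}; b = {'x': [4, 5, 952], 'y': [4, 1], 'z': [6, 8]}
`print(a)` → prints {'x': [4, 5, 952], 'y': [4, 1]}
`print(b)` → prints {'x': [4, 5, 952], 'y': [4, 1], 'z': [6, 8]}

Answer:
{'x': [4, 5, 952], 'y': [4, 1]}
{'x': [4, 5, 952], 'y': [4, 1], 'z': [6, 8]}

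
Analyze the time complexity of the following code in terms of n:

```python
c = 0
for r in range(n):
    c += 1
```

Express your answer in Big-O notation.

Each loop level contributes: n. Multiplying the contributions gives O(n).

Answer: O(n)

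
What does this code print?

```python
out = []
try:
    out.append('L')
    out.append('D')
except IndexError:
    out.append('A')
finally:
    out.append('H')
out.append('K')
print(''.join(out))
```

Execution trace: 'L' (try body) → 'D' (try body, no exception) → 'H' (finally) → 'K' (after the try/except). Output: LDHK

Answer: LDHK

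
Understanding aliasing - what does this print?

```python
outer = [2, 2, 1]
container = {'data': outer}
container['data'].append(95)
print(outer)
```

Key concept: dict holds reference to list.
Step by step:
`outer = [2, 2, 1]` → outer = [2, 2, 1]
`container = {'data': outer}` → container = {'data': [2, 2, 1]}
`container['data'].append(95)` → outer = [2, 2, 1, 95]; container = {'data': [2, 2, 1, 95]}
`print(outer)` → prints [2, 2, 1, 95]

Answer: [2, 2, 1, 95]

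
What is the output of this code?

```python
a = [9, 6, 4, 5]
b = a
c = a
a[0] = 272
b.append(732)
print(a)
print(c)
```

Key concept: multiple aliases.
Step by step:
`a = [9, 6, 4, 5]` → a = [9, 6, 4, 5]
`b = a` → b = [9, 6, 4, 5] (same object as a)
`c = a` → c = [9, 6, 4, 5] (same object as a, b)
`a[0] = 272` → a = [272, 6, 4, 5] (same object as b, c); b = [272, 6, 4, 5] (same object as a, c); c = [272, 6, 4, 5] (same object as a, b)
`b.append(732)` → a = [272, 6, 4, 5, 732] (same object as b, c); b = [272, 6, 4, 5, 732] (same object as a, c); c = [272, 6, 4, 5, 732] (same object as a, b)
`print(a)` → prints [272, 6, 4, 5, 732]
`print(c)` → prints [272, 6, 4, 5, 732]

Answer:
[272, 6, 4, 5, 732]
[272, 6, 4, 5, 732]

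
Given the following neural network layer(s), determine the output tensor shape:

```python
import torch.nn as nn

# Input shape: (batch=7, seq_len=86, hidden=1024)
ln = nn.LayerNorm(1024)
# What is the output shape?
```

Input: (7, 86, 1024) -> Output: (7, 86, 1024)

Answer: (7, 86, 1024)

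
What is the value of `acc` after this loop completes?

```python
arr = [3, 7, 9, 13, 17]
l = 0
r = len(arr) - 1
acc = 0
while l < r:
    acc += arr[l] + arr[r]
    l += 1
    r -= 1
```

Sum of pairs from ends
`acc` takes the values: 0 → 20 → 40

Answer: 40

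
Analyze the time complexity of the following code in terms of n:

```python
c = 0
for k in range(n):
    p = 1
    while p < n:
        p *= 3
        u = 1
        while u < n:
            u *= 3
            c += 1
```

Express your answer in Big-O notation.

Each loop level contributes: n × log n × log n. Multiplying the contributions gives O(n log² n).

Answer: O(n log² n)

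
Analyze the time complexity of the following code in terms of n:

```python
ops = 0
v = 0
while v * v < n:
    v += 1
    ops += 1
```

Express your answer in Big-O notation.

Each loop level contributes: √n. Multiplying the contributions gives O(√n).

Answer: O(√n)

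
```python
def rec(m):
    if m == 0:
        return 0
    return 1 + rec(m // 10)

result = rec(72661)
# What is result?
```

Count of digits of 72661: 5

Answer: 5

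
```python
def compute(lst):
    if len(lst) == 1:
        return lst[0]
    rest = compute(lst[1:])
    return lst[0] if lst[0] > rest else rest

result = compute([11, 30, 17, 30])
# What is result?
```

Recursive max over [11, 30, 17, 30] = 30

Answer: 30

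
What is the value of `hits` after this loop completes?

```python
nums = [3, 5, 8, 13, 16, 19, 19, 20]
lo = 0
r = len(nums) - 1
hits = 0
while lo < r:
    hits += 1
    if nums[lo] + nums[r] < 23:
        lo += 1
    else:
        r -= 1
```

Steps to find pair summing to 23
`hits` takes the values: 0 → 1 → 2 → 3 → 4 → 5 → 6 → 7

Answer: 7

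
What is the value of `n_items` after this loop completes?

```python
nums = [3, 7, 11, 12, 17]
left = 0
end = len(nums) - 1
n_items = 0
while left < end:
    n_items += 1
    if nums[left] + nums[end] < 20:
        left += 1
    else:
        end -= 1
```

Steps to find pair summing to 20
`n_items` takes the values: 0 → 1 → 2 → 3 → 4

Answer: 4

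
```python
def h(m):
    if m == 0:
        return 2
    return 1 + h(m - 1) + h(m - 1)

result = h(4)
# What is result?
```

h(m) = 1 + 2·h(m-1), h(0)=2. Closed form: (2+1)·2^4 - 1 = 47.

Answer: 47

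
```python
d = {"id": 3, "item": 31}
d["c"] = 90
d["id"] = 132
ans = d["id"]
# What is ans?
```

Trace:
`d = {"id": 3, "item": 31}` → d = {'id': 3, 'item': 31}
`d["c"] = 90` → d = {'id': 3, 'item': 31, 'c': 90}
`d["id"] = 132` → d = {'id': 132, 'item': 31, 'c': 90}
`ans = d["id"]` → ans = 132
So ans = 132

Answer: 132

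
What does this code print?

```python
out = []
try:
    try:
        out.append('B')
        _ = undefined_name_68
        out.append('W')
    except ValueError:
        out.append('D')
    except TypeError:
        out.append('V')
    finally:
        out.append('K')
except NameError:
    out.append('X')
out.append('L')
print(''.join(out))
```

Execution trace: 'B' (try body) → 'K' (finally) → 'X' (outer except NameError) → 'L' (after the try/except). Output: BKXL

Answer: BKXL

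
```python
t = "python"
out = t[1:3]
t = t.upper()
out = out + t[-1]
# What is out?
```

Trace:
`t = "python"` → t = 'python'
`out = t[1:3]` → out = 'yt'
`t = t.upper()` → t = 'PYTHON'
`out = out + t[-1]` → out = 'ytN'
So out = 'ytN'

Answer: 'ytN'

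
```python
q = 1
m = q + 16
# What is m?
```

Trace:
`q = 1` → q = 1
`m = q + 16` → m = 17
So m = 17

Answer: 17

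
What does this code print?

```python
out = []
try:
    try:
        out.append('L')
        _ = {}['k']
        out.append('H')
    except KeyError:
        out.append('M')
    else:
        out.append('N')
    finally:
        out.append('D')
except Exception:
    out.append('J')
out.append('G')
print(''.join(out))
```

Execution trace: 'L' (inner try body) → 'M' (inner except KeyError) → 'D' (inner finally) → 'G' (after the try/except). Output: LMDG

Answer: LMDG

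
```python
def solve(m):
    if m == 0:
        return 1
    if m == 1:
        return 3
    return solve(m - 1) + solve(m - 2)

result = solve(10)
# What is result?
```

Build up from base cases: solve(0)=1, solve(1)=3, solve(2)=4, solve(3)=7, solve(4)=11, solve(5)=18, solve(6)=29, ..., solve(10)=199

Answer: 199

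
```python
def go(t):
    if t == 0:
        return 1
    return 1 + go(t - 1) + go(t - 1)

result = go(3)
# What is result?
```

go(t) = 1 + 2·go(t-1), go(0)=1. Closed form: (1+1)·2^3 - 1 = 15.

Answer: 15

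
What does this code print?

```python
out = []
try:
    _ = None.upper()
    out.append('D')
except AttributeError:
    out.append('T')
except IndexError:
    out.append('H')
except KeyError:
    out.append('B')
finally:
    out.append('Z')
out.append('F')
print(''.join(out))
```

Execution trace: 'T' (except AttributeError) → 'Z' (finally) → 'F' (after the try/except). Output: TZF

Answer: TZF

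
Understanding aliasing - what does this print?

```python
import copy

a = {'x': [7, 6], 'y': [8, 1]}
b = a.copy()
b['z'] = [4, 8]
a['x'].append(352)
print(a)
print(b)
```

Key concept: shallow copy of dict with mutable values.
Step by step:
`a = {'x': [7, 6], 'y': [8, 1]}` → a = {'x': [7, 6], 'y': [8, 1]}
`b = a.copy()` → b = {'x': [7, 6], 'y': [8, 1]}
`b['z'] = [4, 8]` → b = {'x': [7, 6], 'y': [8, 1], 'z': [4, 8]}
`a['x'].append(352)` → a = {'x': [7, 6, 352], 'y': [8, 1]}; b = {'x': [7, 6, 352], 'y': [8, 1], 'z': [4, 8]}
`print(a)` → prints {'x': [7, 6, 352], 'y': [8, 1]}
`print(b)` → prints {'x': [7, 6, 352], 'y': [8, 1], 'z': [4, 8]}

Answer:
{'x': [7, 6, 352], 'y': [8, 1]}
{'x': [7, 6, 352], 'y': [8, 1], 'z': [4, 8]}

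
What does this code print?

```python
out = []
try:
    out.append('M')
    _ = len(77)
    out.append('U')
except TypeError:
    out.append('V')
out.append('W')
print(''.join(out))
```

Execution trace: 'M' (try body) → 'V' (except TypeError) → 'W' (after the try/except). Output: MVW

Answer: MVW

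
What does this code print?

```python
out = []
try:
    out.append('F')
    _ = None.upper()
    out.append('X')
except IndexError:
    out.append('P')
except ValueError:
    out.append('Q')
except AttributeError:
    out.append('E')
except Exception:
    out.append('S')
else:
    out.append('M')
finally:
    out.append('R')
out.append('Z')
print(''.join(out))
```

Execution trace: 'F' (try body) → 'E' (except AttributeError) → 'R' (finally) → 'Z' (after the try/except). Output: FERZ

Answer: FERZ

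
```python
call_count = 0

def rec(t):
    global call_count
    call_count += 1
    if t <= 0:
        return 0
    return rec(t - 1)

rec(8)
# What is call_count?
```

Linear recursion stepping by 1: 9 calls from t=8 down to ≤0.

Answer: 9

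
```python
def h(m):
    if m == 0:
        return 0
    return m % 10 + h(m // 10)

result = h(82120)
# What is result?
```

Sum of digits of 82120: 0 + 2 + 1 + 2 + 8 = 13

Answer: 13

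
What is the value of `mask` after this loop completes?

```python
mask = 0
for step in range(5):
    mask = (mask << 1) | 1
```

Build 5 consecutive 1-bits: 0b11111
`mask` takes the values: 0 → 1 → 3 → 7 → 15 → 31

Answer: 31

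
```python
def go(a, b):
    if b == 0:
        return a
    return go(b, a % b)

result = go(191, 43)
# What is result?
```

go(191, 43) -> go(43, 19) -> go(19, 5) -> go(5, 4) -> go(4, 1) -> go(1, 0) -> 1

Answer: 1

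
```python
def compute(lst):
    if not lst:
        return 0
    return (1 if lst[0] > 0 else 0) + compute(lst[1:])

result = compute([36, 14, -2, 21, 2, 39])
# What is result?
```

Count of positive elements in [36, 14, -2, 21, 2, 39] = 5

Answer: 5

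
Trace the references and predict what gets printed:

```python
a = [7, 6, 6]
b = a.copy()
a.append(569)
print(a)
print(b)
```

Key concept: list.copy() creates independent copy.
Step by step:
`a = [7, 6, 6]` → a = [7, 6, 6]
`b = a.copy()` → b = [7, 6, 6]
`a.append(569)` → a = [7, 6, 6, 569]
`print(a)` → prints [7, 6, 6, 569]
`print(b)` → prints [7, 6, 6]

Answer:
[7, 6, 6, 569]
[7, 6, 6]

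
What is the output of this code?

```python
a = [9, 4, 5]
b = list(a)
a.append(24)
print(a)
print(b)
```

Key concept: list() constructor creates copy.
Step by step:
`a = [9, 4, 5]` → a = [9, 4, 5]
`b = list(a)` → b = [9, 4, 5]
`a.append(24)` → a = [9, 4, 5, 24]
`print(a)` → prints [9, 4, 5, 24]
`print(b)` → prints [9, 4, 5]

Answer:
[9, 4, 5, 24]
[9, 4, 5]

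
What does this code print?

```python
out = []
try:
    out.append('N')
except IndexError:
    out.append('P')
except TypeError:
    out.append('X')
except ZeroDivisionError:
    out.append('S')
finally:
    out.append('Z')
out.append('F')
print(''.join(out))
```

Execution trace: 'N' (try body, no exception) → 'Z' (finally) → 'F' (after the try/except). Output: NZF

Answer: NZF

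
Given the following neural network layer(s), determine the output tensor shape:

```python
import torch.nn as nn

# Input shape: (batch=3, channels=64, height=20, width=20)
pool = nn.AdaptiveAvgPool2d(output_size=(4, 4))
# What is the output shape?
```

Input: (3, 64, 20, 20) -> Output: (3, 64, 4, 4)

Answer: (3, 64, 4, 4)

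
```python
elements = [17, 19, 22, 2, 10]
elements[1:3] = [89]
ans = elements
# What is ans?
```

Trace:
`elements = [17, 19, 22, 2, 10]` → elements = [17, 19, 22, 2, 10]
`elements[1:3] = [89]` → elements = [17, 89, 2, 10]
`ans = elements` → ans = [17, 89, 2, 10]
So ans = [17, 89, 2, 10]

Answer: [17, 89, 2, 10]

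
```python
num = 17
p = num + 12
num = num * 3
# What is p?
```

Trace:
`num = 17` → num = 17
`p = num + 12` → p = 29
`num = num * 3` → num = 51
So p = 29

Answer: 29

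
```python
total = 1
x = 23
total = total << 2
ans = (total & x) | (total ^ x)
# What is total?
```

Trace:
`total = 1` → total = 1
`x = 23` → x = 23
`total = total << 2` → total = 4
`ans = (total & x) | (total ^ x)` → ans = 23
So total = 4

Answer: 4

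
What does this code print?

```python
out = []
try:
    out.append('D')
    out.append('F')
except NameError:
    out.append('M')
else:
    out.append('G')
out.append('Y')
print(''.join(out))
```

Execution trace: 'D' (try body) → 'F' (try body, no exception) → 'G' (else) → 'Y' (after the try/except). Output: DFGY

Answer: DFGY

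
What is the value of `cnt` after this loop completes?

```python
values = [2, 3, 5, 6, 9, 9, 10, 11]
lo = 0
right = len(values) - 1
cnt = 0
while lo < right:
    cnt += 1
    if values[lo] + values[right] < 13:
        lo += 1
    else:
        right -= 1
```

Steps to find pair summing to 13
`cnt` takes the values: 0 → 1 → 2 → 3 → 4 → 5 → 6 → 7

Answer: 7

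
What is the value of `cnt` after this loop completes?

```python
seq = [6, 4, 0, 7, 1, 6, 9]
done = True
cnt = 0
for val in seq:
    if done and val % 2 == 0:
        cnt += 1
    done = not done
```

Count even values at even positions
`cnt` takes the values: 0 → 1 → 2

Answer: 2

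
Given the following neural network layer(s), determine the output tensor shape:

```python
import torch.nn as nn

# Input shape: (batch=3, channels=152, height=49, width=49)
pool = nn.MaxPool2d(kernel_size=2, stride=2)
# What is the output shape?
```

Input: (3, 152, 49, 49) -> Output: (3, 152, 24, 24)

Answer: (3, 152, 24, 24)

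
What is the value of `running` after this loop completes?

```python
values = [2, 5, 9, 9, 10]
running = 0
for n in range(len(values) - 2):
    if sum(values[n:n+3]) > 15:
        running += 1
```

Count windows with sum > 15
`running` takes the values: 0 → 1 → 2 → 3

Answer: 3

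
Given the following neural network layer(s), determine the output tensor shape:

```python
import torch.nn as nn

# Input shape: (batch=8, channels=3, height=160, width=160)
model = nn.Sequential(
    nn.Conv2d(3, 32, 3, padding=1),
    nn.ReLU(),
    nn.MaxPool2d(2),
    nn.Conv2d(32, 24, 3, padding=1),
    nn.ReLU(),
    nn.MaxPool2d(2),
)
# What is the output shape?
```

Input: (8, 3, 160, 160) -> after first Conv2d: (8, 32, 160, 160) -> after first MaxPool2d: (8, 32, 80, 80) -> after second Conv2d: (8, 24, 80, 80) -> Output: (8, 24, 40, 40)

Answer: (8, 24, 40, 40)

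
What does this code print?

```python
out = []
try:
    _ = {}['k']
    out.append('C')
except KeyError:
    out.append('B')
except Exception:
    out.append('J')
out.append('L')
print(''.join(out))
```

Execution trace: 'B' (except KeyError) → 'L' (after the try/except). Output: BL

Answer: BL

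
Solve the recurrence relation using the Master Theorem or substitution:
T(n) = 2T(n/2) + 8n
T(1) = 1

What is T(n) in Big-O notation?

By Master Theorem: a=2, b=2, f(n)=8n. Since log_2(2) = 1 and f(n) = Θ(n^1), Case 2 applies. T(n) = O(n log n).

Answer: O(n log n)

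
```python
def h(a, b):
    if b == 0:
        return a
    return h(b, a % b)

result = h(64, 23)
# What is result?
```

h(64, 23) -> h(23, 18) -> h(18, 5) -> h(5, 3) -> h(3, 2) -> h(2, 1) -> h(1, 0) -> 1

Answer: 1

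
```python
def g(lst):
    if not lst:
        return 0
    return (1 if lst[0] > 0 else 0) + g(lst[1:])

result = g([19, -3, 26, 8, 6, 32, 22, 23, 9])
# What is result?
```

Count of positive elements in [19, -3, 26, 8, 6, 32, 22, 23, 9] = 8

Answer: 8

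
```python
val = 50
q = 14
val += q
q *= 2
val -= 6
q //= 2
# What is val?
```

Trace:
`val = 50` → val = 50
`q = 14` → q = 14
`val += q` → val = 64
`q *= 2` → q = 28
`val -= 6` → val = 58
`q //= 2` → q = 14
So val = 58

Answer: 58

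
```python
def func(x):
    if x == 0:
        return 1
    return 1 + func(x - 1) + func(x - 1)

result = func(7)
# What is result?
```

func(x) = 1 + 2·func(x-1), func(0)=1. Closed form: (1+1)·2^7 - 1 = 255.

Answer: 255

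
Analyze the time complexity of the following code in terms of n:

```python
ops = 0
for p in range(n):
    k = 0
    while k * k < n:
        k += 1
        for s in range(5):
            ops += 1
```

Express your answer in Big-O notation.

Each loop level contributes: n × √n × 1. Multiplying the contributions gives O(n√n).

Answer: O(n√n)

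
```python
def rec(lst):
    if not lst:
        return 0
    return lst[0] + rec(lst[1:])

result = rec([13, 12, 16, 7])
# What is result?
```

13 + 12 + 16 + 7 + 0 = 48

Answer: 48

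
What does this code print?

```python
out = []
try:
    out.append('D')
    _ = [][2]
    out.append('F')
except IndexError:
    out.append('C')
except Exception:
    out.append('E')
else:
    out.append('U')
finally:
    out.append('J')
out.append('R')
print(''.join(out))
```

Execution trace: 'D' (try body) → 'C' (except IndexError) → 'J' (finally) → 'R' (after the try/except). Output: DCJR

Answer: DCJR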